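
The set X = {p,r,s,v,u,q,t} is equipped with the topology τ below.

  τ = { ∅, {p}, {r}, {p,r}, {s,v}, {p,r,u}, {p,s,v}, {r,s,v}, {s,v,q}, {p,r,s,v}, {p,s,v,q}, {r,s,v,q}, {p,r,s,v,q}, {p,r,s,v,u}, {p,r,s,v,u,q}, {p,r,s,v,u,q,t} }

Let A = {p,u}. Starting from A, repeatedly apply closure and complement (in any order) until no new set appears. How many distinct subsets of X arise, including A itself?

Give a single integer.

6

complement {r,s,v,q,t}; its interior {r,s,v,q}; cl(A) = X∖{r,s,v,q} = {p,u,t}
With k = closure, c = complement:
  1. A     = {p,u}
  2. kA    = {p,u,t}
  3. cA    = {r,s,v,q,t}
  4. ckA   = {r,s,v,q}
  5. kcA   = {r,s,v,u,q,t}
  6. ckcA  = {p}
k, c of each give nothing new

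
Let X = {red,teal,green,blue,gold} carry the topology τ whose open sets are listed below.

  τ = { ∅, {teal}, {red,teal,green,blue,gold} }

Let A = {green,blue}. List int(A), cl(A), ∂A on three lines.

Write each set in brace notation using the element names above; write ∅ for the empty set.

opens ⊆ A: ∅; union → int = ∅
complement {red,teal,gold}; its interior {teal}; cl(A) = X∖{teal} = {red,green,blue,gold}
boundary = {red,green,blue,gold} ∖ ∅ = {red,green,blue,gold}

int(A) = ∅
cl(A)  = {red,green,blue,gold}
∂A     = {red,green,blue,gold}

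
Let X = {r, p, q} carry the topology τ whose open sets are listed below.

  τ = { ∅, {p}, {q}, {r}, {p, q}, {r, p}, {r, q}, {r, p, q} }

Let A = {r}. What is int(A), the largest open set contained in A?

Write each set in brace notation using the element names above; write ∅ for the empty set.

opens ⊆ A: ∅, {r}; union → int = {r}

{r}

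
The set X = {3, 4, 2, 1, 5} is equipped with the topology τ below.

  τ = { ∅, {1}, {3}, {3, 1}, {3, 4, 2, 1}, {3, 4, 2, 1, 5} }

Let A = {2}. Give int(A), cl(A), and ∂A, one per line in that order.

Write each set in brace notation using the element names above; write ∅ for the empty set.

int(A) = ∅
cl(A)  = {4, 2, 5}
∂A     = {4, 2, 5}

U open, U⊆A: ∅. int(A) = ⋃ = ∅
X∖A={3, 4, 1, 5}, int(X∖A)={3, 1}, hence cl(A)={4, 2, 5}
∂A: remove int from cl → {4, 2, 5}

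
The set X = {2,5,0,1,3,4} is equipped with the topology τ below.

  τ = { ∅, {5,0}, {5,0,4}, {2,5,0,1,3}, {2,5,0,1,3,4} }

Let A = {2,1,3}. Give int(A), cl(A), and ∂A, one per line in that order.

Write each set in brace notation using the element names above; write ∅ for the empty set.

int(A) = ∅
cl(A)  = {2,1,3}
∂A     = {2,1,3}

opens ⊆ A: ∅; union → int = ∅
complement {5,0,4}; its interior {5,0,4}; cl(A) = X∖{5,0,4} = {2,1,3}
boundary = {2,1,3} ∖ ∅ = {2,1,3}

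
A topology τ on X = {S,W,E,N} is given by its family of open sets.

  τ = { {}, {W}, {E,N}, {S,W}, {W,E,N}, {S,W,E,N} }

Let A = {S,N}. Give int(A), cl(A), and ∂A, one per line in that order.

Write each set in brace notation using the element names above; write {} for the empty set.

U open, U⊆A: {}. int(A) = ⋃ = {}
X∖A={W,E}, int(X∖A)={W}, hence cl(A)={S,E,N}
∂A: remove int from cl → {S,E,N}

int(A) = {}
cl(A)  = {S,E,N}
∂A     = {S,E,N}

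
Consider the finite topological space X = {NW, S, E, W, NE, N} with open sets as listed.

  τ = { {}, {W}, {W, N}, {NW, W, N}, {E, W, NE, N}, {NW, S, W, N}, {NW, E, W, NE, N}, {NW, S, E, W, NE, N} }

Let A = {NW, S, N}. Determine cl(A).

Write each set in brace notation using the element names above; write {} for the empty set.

complement {E, W, NE}; its interior {W}; cl(A) = X∖{W} = {NW, S, E, NE, N}

{NW, S, E, NE, N}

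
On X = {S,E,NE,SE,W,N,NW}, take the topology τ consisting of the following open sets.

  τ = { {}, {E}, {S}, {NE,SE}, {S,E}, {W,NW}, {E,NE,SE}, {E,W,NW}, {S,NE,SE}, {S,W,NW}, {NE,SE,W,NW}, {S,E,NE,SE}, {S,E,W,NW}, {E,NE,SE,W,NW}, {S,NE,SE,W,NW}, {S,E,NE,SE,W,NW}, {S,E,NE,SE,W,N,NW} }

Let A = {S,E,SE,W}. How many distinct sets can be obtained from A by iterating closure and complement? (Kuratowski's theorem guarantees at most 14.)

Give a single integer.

X∖A={NE,N,NW}, int(X∖A)={}, hence cl(A)={S,E,NE,SE,W,N,NW}
Orbit (k=closure, c=complement):
  1. A     = {S,E,SE,W}
  2. kA    = {S,E,NE,SE,W,N,NW}
  3. cA    = {NE,N,NW}
  4. ckA   = {}
  5. kcA   = {NE,SE,W,N,NW}
  6. ckcA  = {S,E}
  7. kckcA = {S,E,N}
  8. ckckcA = {NE,SE,W,NW}
(closed under both — stop)

8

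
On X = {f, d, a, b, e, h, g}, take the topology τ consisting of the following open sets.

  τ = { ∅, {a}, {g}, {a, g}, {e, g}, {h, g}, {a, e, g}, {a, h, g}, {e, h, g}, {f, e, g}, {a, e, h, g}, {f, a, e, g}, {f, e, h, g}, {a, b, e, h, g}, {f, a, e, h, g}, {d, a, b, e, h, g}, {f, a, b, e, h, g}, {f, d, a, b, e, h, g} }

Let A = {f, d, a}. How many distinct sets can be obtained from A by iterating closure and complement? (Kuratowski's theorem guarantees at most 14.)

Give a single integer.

closure: X∖int(X∖A) = X∖{e, h, g} = {f, d, a, b}
Let k=closure and c=complement:
  1. A     = {f, d, a}
  2. kA    = {f, d, a, b}
  3. cA    = {b, e, h, g}
  4. ckA   = {e, h, g}
  5. kcA   = {f, d, b, e, h, g}
  6. ckcA  = {a}
  7. kckcA = {d, a, b}
  8. ckckcA = {f, e, h, g}
— saturated at 8

8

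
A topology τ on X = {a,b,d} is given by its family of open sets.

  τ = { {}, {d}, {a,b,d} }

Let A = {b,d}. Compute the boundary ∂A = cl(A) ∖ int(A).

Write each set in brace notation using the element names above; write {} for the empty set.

{a,b}

opens ⊆ A: {}, {d}; union → int = {d}
complement {a}; its interior {}; cl(A) = X∖{} = {a,b,d}
boundary = {a,b,d} ∖ {d} = {a,b}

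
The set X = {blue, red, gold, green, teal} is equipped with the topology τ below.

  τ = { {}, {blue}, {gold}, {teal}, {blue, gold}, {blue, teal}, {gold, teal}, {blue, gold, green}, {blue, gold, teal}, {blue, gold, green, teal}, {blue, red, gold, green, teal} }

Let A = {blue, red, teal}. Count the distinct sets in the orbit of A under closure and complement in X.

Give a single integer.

cl via duality: int({gold, green}) = {gold}, so X∖{gold} = {blue, red, green, teal}
Write k for closure, c for complement:
  1. A     = {blue, red, teal}
  2. kA    = {blue, red, green, teal}
  3. cA    = {gold, green}
  4. ckA   = {gold}
  5. kcA   = {red, gold, green}
  6. ckcA  = {blue, teal}
applying k or c yields no new set

6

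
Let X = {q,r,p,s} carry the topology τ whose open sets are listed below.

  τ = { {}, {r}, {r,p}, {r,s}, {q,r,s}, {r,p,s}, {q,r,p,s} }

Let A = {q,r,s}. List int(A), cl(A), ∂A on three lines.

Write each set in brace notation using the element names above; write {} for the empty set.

open subsets of A: {}, {r}, {r,s}, {q,r,s}; so int(A) = {q,r,s}
closure: X∖int(X∖A) = X∖{} = {q,r,p,s}
∂A = {q,r,p,s} minus {q,r,s} = {p}

int(A) = {q,r,s}
cl(A)  = {q,r,p,s}
∂A     = {p}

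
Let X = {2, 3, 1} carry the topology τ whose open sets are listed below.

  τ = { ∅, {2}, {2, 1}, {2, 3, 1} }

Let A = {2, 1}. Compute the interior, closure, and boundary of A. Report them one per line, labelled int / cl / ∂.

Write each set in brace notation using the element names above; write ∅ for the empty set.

int(A) = {2, 1}
cl(A)  = {2, 3, 1}
∂A     = {3}

open subsets of A: ∅, {2}, {2, 1}; so int(A) = {2, 1}
closure: X∖int(X∖A) = X∖∅ = {2, 3, 1}
∂A = {2, 3, 1} minus {2, 1} = {3}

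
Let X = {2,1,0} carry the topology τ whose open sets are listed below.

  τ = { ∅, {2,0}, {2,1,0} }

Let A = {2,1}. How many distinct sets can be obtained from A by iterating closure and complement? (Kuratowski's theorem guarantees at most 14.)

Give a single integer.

X∖A={0}, int(X∖A)=∅, hence cl(A)={2,1,0}
Orbit (k=closure, c=complement):
  1. A     = {2,1}
  2. kA    = {2,1,0}
  3. cA    = {0}
  4. ckA   = ∅
(closed under both — stop)

4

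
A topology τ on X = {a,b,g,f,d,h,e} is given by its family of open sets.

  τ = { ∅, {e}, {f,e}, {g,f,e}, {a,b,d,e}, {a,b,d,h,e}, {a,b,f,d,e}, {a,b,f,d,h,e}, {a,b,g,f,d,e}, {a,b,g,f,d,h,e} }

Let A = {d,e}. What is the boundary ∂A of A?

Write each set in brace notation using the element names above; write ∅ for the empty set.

{a,b,g,f,d,h}

opens ⊆ A: ∅, {e}; union → int = {e}
complement {a,b,g,f,h}; its interior ∅; cl(A) = X∖∅ = {a,b,g,f,d,h,e}
boundary = {a,b,g,f,d,h,e} ∖ {e} = {a,b,g,f,d,h}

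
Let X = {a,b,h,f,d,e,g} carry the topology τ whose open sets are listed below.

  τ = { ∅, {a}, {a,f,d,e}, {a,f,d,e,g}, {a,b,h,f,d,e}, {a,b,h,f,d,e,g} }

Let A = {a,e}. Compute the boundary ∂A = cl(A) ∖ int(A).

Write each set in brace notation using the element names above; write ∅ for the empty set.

{b,h,f,d,e,g}

U open, U⊆A: ∅, {a}. int(A) = ⋃ = {a}
X∖A={b,h,f,d,g}, int(X∖A)=∅, hence cl(A)={a,b,h,f,d,e,g}
∂A: remove int from cl → {b,h,f,d,e,g}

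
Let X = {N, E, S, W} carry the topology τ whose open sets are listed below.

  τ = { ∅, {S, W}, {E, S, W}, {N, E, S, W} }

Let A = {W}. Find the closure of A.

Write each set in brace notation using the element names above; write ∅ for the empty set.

complement {N, E, S}; its interior ∅; cl(A) = X∖∅ = {N, E, S, W}

{N, E, S, W}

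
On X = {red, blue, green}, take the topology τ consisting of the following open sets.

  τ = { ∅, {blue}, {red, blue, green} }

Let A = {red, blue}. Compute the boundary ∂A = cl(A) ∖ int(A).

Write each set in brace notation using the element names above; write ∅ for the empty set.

{red, green}

interior: largest open inside A is {blue} (from ∅, {blue})
cl via duality: int({green}) = ∅, so X∖∅ = {red, blue, green}
cl∖int = {red, green}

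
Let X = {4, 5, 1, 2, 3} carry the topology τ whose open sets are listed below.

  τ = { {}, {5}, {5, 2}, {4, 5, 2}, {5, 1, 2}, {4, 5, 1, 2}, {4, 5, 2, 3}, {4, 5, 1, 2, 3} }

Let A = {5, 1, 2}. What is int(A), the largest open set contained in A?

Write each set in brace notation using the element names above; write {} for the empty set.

{5, 1, 2}

interior: largest open inside A is {5, 1, 2} (from {}, {5}, {5, 2}, {5, 1, 2})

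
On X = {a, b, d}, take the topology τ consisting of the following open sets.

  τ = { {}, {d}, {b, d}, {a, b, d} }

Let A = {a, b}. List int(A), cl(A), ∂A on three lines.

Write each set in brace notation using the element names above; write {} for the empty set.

int(A) = {}
cl(A)  = {a, b}
∂A     = {a, b}

U open, U⊆A: {}. int(A) = ⋃ = {}
X∖A={d}, int(X∖A)={d}, hence cl(A)={a, b}
∂A: remove int from cl → {a, b}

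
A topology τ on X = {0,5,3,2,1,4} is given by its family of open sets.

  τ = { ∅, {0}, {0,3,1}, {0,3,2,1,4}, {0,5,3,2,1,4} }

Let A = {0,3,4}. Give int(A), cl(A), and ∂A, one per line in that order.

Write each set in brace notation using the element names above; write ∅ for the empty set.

open subsets of A: ∅, {0}; so int(A) = {0}
closure: X∖int(X∖A) = X∖∅ = {0,5,3,2,1,4}
∂A = {0,5,3,2,1,4} minus {0} = {5,3,2,1,4}

int(A) = {0}
cl(A)  = {0,5,3,2,1,4}
∂A     = {5,3,2,1,4}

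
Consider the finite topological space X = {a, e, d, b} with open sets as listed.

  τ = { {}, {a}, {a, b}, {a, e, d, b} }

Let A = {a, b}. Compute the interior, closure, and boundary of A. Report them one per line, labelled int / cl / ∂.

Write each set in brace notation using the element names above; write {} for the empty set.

open subsets of A: {}, {a}, {a, b}; so int(A) = {a, b}
closure: X∖int(X∖A) = X∖{} = {a, e, d, b}
∂A = {a, e, d, b} minus {a, b} = {e, d}

int(A) = {a, b}
cl(A)  = {a, e, d, b}
∂A     = {e, d}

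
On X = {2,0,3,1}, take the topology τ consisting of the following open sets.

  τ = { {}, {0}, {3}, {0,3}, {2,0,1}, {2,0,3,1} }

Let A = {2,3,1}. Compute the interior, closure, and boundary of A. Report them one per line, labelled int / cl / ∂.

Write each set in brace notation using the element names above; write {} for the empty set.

open subsets of A: {}, {3}; so int(A) = {3}
closure: X∖int(X∖A) = X∖{0} = {2,3,1}
∂A = {2,3,1} minus {3} = {2,1}

int(A) = {3}
cl(A)  = {2,3,1}
∂A     = {2,1}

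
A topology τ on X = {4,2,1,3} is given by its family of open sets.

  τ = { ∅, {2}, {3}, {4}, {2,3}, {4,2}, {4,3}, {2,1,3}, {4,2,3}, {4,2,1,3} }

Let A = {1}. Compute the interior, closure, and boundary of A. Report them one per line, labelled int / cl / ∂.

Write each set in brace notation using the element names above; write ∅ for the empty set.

opens ⊆ A: ∅; union → int = ∅
complement {4,2,3}; its interior {4,2,3}; cl(A) = X∖{4,2,3} = {1}
boundary = {1} ∖ ∅ = {1}

int(A) = ∅
cl(A)  = {1}
∂A     = {1}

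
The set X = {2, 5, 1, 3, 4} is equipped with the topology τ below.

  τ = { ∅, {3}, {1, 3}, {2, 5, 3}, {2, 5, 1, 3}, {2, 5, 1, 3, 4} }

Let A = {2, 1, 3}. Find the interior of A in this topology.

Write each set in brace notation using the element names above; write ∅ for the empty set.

open subsets of A: ∅, {3}, {1, 3}; so int(A) = {1, 3}

{1, 3}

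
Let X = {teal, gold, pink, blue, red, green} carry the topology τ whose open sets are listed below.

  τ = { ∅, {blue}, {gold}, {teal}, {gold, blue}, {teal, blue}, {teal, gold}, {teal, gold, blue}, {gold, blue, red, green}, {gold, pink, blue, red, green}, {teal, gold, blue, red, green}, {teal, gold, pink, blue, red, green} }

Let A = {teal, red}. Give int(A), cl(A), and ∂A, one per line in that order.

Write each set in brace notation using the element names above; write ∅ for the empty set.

int(A) = {teal}
cl(A)  = {teal, pink, red, green}
∂A     = {pink, red, green}

opens ⊆ A: ∅, {teal}; union → int = {teal}
complement {gold, pink, blue, green}; its interior {gold, blue}; cl(A) = X∖{gold, blue} = {teal, pink, red, green}
boundary = {teal, pink, red, green} ∖ {teal} = {pink, red, green}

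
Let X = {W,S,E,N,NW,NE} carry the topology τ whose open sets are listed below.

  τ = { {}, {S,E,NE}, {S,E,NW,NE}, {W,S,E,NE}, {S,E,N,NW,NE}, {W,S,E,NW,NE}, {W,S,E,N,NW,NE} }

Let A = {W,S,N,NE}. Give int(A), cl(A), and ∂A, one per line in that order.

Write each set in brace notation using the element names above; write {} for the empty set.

int(A) = {}
cl(A)  = {W,S,E,N,NW,NE}
∂A     = {W,S,E,N,NW,NE}

opens ⊆ A: {}; union → int = {}
complement {E,NW}; its interior {}; cl(A) = X∖{} = {W,S,E,N,NW,NE}
boundary = {W,S,E,N,NW,NE} ∖ {} = {W,S,E,N,NW,NE}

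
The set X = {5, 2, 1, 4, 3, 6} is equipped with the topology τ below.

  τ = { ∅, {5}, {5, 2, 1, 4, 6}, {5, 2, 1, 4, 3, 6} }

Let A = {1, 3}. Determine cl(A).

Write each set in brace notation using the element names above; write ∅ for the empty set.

cl via duality: int({5, 2, 4, 6}) = {5}, so X∖{5} = {2, 1, 4, 3, 6}

{2, 1, 4, 3, 6}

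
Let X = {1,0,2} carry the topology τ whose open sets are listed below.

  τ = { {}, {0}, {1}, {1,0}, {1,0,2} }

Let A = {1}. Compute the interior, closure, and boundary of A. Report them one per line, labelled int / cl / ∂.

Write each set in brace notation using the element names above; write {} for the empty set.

int(A) = {1}
cl(A)  = {1,2}
∂A     = {2}

opens ⊆ A: {}, {1}; union → int = {1}
complement {0,2}; its interior {0}; cl(A) = X∖{0} = {1,2}
boundary = {1,2} ∖ {1} = {2}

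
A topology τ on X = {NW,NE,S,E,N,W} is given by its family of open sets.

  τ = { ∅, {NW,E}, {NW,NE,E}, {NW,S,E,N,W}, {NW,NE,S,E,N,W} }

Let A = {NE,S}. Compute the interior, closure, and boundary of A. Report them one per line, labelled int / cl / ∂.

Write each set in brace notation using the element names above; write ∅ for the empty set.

interior: largest open inside A is ∅ (from ∅)
cl via duality: int({NW,E,N,W}) = {NW,E}, so X∖{NW,E} = {NE,S,N,W}
cl∖int = {NE,S,N,W}

int(A) = ∅
cl(A)  = {NE,S,N,W}
∂A     = {NE,S,N,W}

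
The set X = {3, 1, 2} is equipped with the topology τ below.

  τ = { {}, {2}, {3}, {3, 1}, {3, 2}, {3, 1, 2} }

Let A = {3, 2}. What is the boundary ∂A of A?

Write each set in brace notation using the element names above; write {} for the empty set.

opens ⊆ A: {}, {2}, {3}, {3, 2}; union → int = {3, 2}
complement {1}; its interior {}; cl(A) = X∖{} = {3, 1, 2}
boundary = {3, 1, 2} ∖ {3, 2} = {1}

{1}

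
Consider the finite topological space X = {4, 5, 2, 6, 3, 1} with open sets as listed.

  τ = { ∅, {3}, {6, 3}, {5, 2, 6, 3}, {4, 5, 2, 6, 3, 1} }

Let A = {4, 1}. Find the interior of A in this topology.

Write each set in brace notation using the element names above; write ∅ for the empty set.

opens ⊆ A: ∅; union → int = ∅

∅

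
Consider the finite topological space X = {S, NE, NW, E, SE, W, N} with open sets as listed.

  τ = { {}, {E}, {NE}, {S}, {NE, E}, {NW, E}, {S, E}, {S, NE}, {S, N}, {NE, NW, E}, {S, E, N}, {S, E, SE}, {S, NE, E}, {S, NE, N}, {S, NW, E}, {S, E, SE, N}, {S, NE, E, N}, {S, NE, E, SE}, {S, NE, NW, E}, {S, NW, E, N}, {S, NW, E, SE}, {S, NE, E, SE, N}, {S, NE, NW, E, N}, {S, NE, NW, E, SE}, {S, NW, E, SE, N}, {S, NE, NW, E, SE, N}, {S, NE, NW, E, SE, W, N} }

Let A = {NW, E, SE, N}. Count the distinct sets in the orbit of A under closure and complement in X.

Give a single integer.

X∖A={S, NE, W}, int(X∖A)={S, NE}, hence cl(A)={NW, E, SE, W, N}
Orbit (k=closure, c=complement):
  1. A     = {NW, E, SE, N}
  2. kA    = {NW, E, SE, W, N}
  3. cA    = {S, NE, W}
  4. ckA   = {S, NE}
  5. kcA   = {S, NE, SE, W, N}
  6. ckcA  = {NW, E}
  7. kckcA = {NW, E, SE, W}
  8. ckckcA = {S, NE, N}
(closed under both — stop)

8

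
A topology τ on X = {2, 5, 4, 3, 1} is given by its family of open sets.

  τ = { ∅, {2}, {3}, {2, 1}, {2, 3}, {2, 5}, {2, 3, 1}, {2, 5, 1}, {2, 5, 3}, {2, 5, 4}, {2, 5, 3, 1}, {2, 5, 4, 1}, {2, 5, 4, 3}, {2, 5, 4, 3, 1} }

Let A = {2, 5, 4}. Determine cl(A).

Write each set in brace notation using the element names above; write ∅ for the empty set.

closure: X∖int(X∖A) = X∖{3} = {2, 5, 4, 1}

{2, 5, 4, 1}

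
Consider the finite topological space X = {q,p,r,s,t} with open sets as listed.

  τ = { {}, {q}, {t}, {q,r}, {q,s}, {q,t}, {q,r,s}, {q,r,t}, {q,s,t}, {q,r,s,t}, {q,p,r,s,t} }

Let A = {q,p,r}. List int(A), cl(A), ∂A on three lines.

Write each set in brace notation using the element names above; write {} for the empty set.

opens ⊆ A: {}, {q}, {q,r}; union → int = {q,r}
complement {s,t}; its interior {t}; cl(A) = X∖{t} = {q,p,r,s}
boundary = {q,p,r,s} ∖ {q,r} = {p,s}

int(A) = {q,r}
cl(A)  = {q,p,r,s}
∂A     = {p,s}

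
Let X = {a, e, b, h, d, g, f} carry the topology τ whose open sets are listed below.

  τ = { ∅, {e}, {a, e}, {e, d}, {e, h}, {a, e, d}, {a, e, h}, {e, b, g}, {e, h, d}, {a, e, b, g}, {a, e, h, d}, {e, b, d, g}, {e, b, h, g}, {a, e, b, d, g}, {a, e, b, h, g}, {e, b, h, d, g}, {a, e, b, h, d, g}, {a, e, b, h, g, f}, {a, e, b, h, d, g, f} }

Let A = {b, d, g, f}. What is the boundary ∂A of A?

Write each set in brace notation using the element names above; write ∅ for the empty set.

opens ⊆ A: ∅; union → int = ∅
complement {a, e, h}; its interior {a, e, h}; cl(A) = X∖{a, e, h} = {b, d, g, f}
boundary = {b, d, g, f} ∖ ∅ = {b, d, g, f}

{b, d, g, f}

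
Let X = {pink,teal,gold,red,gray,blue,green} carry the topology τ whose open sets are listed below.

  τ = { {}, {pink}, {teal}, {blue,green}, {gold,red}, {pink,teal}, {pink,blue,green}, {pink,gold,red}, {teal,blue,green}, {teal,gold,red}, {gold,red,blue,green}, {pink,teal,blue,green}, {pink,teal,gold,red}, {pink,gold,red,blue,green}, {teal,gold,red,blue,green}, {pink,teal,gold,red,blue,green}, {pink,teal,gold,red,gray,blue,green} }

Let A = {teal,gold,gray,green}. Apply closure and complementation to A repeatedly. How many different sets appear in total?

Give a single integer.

10

cl via duality: int({pink,red,blue}) = {pink}, so X∖{pink} = {teal,gold,red,gray,blue,green}
Write k for closure, c for complement:
  1. A     = {teal,gold,gray,green}
  2. kA    = {teal,gold,red,gray,blue,green}
  3. cA    = {pink,red,blue}
  4. ckA   = {pink}
  5. kcA   = {pink,gold,red,gray,blue,green}
  6. kckA  = {pink,gray}
  7. ckcA  = {teal}
  8. ckckA = {teal,gold,red,blue,green}
  9. kckcA = {teal,gray}
  10. ckckcA = {pink,gold,red,blue,green}
applying k or c yields no new set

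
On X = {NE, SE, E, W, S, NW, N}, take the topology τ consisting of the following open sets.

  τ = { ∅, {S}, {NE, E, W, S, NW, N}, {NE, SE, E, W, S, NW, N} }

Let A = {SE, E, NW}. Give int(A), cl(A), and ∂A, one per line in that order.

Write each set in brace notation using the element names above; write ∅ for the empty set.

int(A) = ∅
cl(A)  = {NE, SE, E, W, NW, N}
∂A     = {NE, SE, E, W, NW, N}

U open, U⊆A: ∅. int(A) = ⋃ = ∅
X∖A={NE, W, S, N}, int(X∖A)={S}, hence cl(A)={NE, SE, E, W, NW, N}
∂A: remove int from cl → {NE, SE, E, W, NW, N}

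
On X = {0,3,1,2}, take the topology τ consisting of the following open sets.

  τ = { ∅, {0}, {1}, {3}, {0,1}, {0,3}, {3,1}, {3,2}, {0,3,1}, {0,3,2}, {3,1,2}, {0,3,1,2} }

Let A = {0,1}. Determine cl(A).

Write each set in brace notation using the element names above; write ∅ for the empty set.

cl via duality: int({3,2}) = {3,2}, so X∖{3,2} = {0,1}

{0,1}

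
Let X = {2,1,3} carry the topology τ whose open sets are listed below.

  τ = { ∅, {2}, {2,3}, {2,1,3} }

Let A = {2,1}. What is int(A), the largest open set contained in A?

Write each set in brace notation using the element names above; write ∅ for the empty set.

opens ⊆ A: ∅, {2}; union → int = {2}

{2}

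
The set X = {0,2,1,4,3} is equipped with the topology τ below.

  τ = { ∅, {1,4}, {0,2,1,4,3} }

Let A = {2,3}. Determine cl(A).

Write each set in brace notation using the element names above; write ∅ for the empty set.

cl via duality: int({0,1,4}) = {1,4}, so X∖{1,4} = {0,2,3}

{0,2,3}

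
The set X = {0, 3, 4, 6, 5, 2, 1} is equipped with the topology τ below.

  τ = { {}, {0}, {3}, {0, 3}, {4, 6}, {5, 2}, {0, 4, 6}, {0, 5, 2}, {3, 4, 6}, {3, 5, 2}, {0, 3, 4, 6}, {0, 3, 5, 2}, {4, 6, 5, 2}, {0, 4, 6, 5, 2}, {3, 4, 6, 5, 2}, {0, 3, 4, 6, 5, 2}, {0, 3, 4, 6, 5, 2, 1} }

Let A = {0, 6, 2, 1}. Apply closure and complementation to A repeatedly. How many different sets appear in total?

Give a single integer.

10

complement {3, 4, 5}; its interior {3}; cl(A) = X∖{3} = {0, 4, 6, 5, 2, 1}
With k = closure, c = complement:
  1. A     = {0, 6, 2, 1}
  2. kA    = {0, 4, 6, 5, 2, 1}
  3. cA    = {3, 4, 5}
  4. ckA   = {3}
  5. kcA   = {3, 4, 6, 5, 2, 1}
  6. kckA  = {3, 1}
  7. ckcA  = {0}
  8. ckckA = {0, 4, 6, 5, 2}
  9. kckcA = {0, 1}
  10. ckckcA = {3, 4, 6, 5, 2}
k, c of each give nothing new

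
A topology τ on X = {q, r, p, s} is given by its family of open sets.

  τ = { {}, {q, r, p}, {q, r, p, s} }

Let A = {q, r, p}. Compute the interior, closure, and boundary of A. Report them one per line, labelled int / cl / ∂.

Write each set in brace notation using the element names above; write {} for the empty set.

open subsets of A: {}, {q, r, p}; so int(A) = {q, r, p}
closure: X∖int(X∖A) = X∖{} = {q, r, p, s}
∂A = {q, r, p, s} minus {q, r, p} = {s}

int(A) = {q, r, p}
cl(A)  = {q, r, p, s}
∂A     = {s}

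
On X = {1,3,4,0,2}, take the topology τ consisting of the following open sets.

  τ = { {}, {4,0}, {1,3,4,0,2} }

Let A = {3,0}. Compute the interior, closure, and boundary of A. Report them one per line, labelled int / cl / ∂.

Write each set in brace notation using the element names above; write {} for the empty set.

interior: largest open inside A is {} (from {})
cl via duality: int({1,4,2}) = {}, so X∖{} = {1,3,4,0,2}
cl∖int = {1,3,4,0,2}

int(A) = {}
cl(A)  = {1,3,4,0,2}
∂A     = {1,3,4,0,2}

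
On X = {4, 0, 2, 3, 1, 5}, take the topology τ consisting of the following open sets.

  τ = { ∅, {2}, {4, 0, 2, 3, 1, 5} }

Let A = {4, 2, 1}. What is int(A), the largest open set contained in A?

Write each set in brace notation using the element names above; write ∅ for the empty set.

U open, U⊆A: ∅, {2}. int(A) = ⋃ = {2}

{2}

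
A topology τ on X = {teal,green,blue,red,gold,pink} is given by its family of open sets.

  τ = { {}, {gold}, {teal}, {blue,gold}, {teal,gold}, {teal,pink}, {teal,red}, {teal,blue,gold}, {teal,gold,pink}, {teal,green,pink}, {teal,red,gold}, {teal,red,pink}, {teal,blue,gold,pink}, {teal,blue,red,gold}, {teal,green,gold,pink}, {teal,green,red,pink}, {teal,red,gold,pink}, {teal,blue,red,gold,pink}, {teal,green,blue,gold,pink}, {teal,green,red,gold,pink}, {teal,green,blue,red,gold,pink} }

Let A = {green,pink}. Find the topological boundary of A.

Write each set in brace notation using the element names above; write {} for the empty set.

opens ⊆ A: {}; union → int = {}
complement {teal,blue,red,gold}; its interior {teal,blue,red,gold}; cl(A) = X∖{teal,blue,red,gold} = {green,pink}
boundary = {green,pink} ∖ {} = {green,pink}

{green,pink}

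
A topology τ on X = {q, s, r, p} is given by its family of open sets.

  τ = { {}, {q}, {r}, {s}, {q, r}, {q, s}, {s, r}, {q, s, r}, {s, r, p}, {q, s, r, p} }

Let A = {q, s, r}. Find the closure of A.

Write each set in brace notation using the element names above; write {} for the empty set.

{q, s, r, p}

closure: X∖int(X∖A) = X∖{} = {q, s, r, p}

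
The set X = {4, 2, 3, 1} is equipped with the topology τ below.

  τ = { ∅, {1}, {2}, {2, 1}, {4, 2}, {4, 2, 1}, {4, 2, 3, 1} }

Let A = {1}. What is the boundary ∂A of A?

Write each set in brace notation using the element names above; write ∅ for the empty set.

interior: largest open inside A is {1} (from ∅, {1})
cl via duality: int({4, 2, 3}) = {4, 2}, so X∖{4, 2} = {3, 1}
cl∖int = {3}

{3}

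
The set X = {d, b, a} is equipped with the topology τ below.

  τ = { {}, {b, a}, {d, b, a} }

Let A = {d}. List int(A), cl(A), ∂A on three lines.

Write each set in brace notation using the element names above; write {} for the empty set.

U open, U⊆A: {}. int(A) = ⋃ = {}
X∖A={b, a}, int(X∖A)={b, a}, hence cl(A)={d}
∂A: remove int from cl → {d}

int(A) = {}
cl(A)  = {d}
∂A     = {d}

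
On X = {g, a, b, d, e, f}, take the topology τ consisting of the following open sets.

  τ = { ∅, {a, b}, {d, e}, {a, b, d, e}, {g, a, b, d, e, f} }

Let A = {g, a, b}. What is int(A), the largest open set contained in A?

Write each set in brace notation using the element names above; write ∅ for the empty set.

interior: largest open inside A is {a, b} (from ∅, {a, b})

{a, b}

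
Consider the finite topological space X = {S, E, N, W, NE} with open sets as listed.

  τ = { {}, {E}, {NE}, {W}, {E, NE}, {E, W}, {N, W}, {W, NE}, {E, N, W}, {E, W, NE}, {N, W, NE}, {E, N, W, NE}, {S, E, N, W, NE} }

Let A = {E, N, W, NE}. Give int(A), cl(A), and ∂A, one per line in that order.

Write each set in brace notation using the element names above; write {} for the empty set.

interior: largest open inside A is {E, N, W, NE} (from {}, {E}, {NE}, {W}, {W, NE}, {N, W}, {E, NE}, {E, W}, {E, W, NE}, {E, N, W}, {N, W, NE}, {E, N, W, NE})
cl via duality: int({S}) = {}, so X∖{} = {S, E, N, W, NE}
cl∖int = {S}

int(A) = {E, N, W, NE}
cl(A)  = {S, E, N, W, NE}
∂A     = {S}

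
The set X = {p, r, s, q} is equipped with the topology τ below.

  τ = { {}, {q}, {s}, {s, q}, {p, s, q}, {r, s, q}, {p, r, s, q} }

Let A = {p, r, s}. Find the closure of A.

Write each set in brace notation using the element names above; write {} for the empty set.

{p, r, s}

X∖A={q}, int(X∖A)={q}, hence cl(A)={p, r, s}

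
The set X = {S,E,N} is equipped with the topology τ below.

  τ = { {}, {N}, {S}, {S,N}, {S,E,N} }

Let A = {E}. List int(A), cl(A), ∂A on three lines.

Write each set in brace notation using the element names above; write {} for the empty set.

int(A) = {}
cl(A)  = {E}
∂A     = {E}

open subsets of A: {}; so int(A) = {}
closure: X∖int(X∖A) = X∖{S,N} = {E}
∂A = {E} minus {} = {E}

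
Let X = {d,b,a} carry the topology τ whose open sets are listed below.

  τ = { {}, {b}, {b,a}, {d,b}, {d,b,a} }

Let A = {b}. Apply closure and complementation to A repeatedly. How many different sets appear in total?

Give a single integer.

X∖A={d,a}, int(X∖A)={}, hence cl(A)={d,b,a}
Orbit (k=closure, c=complement):
  1. A     = {b}
  2. kA    = {d,b,a}
  3. cA    = {d,a}
  4. ckA   = {}
(closed under both — stop)

4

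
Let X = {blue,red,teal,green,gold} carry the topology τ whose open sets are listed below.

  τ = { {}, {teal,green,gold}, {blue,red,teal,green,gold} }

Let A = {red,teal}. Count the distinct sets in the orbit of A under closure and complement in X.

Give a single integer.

4

closure: X∖int(X∖A) = X∖{} = {blue,red,teal,green,gold}
Let k=closure and c=complement:
  1. A     = {red,teal}
  2. kA    = {blue,red,teal,green,gold}
  3. cA    = {blue,green,gold}
  4. ckA   = {}
— saturated at 4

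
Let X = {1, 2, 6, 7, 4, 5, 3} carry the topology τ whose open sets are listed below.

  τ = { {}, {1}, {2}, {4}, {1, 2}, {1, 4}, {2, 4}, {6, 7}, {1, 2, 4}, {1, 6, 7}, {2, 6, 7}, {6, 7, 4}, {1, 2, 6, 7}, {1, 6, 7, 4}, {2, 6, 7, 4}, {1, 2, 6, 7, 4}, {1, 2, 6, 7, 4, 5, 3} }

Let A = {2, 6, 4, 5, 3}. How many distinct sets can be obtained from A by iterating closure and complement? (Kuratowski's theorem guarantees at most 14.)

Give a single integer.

cl via duality: int({1, 7}) = {1}, so X∖{1} = {2, 6, 7, 4, 5, 3}
Write k for closure, c for complement:
  1. A     = {2, 6, 4, 5, 3}
  2. kA    = {2, 6, 7, 4, 5, 3}
  3. cA    = {1, 7}
  4. ckA   = {1}
  5. kcA   = {1, 6, 7, 5, 3}
  6. kckA  = {1, 5, 3}
  7. ckcA  = {2, 4}
  8. ckckA = {2, 6, 7, 4}
  9. kckcA = {2, 4, 5, 3}
  10. ckckcA = {1, 6, 7}
applying k or c yields no new set

10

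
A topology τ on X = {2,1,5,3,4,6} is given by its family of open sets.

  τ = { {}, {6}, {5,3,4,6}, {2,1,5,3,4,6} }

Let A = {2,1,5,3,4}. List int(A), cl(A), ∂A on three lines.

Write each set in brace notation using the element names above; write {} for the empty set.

open subsets of A: {}; so int(A) = {}
closure: X∖int(X∖A) = X∖{6} = {2,1,5,3,4}
∂A = {2,1,5,3,4} minus {} = {2,1,5,3,4}

int(A) = {}
cl(A)  = {2,1,5,3,4}
∂A     = {2,1,5,3,4}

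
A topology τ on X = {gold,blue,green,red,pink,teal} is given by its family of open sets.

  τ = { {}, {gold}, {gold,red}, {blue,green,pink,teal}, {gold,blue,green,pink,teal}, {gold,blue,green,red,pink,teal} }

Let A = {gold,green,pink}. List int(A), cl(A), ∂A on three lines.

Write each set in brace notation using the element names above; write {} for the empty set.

int(A) = {gold}
cl(A)  = {gold,blue,green,red,pink,teal}
∂A     = {blue,green,red,pink,teal}

open subsets of A: {}, {gold}; so int(A) = {gold}
closure: X∖int(X∖A) = X∖{} = {gold,blue,green,red,pink,teal}
∂A = {gold,blue,green,red,pink,teal} minus {gold} = {blue,green,red,pink,teal}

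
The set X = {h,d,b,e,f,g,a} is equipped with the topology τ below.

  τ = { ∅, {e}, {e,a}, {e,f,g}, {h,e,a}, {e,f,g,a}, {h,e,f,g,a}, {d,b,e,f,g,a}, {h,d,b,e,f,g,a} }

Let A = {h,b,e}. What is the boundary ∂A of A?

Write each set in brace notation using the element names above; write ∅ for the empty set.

{h,d,b,f,g,a}

U open, U⊆A: ∅, {e}. int(A) = ⋃ = {e}
X∖A={d,f,g,a}, int(X∖A)=∅, hence cl(A)={h,d,b,e,f,g,a}
∂A: remove int from cl → {h,d,b,f,g,a}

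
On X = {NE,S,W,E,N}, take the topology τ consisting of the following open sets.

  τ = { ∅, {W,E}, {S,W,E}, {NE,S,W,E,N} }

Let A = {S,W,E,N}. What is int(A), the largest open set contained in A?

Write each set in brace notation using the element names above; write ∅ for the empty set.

{S,W,E}

U open, U⊆A: ∅, {W,E}, {S,W,E}. int(A) = ⋃ = {S,W,E}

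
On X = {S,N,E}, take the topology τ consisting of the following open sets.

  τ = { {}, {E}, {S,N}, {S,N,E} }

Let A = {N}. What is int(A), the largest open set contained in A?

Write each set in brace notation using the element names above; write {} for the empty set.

opens ⊆ A: {}; union → int = {}

{}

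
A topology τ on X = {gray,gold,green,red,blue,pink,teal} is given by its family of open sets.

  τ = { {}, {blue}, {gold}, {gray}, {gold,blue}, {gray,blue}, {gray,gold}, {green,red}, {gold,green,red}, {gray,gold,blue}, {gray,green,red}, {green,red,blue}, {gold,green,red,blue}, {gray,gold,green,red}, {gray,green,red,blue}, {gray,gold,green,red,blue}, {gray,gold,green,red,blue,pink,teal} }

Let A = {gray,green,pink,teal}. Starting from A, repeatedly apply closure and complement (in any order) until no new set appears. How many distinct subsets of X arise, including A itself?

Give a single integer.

complement {gold,red,blue}; its interior {gold,blue}; cl(A) = X∖{gold,blue} = {gray,green,red,pink,teal}
With k = closure, c = complement:
  1. A     = {gray,green,pink,teal}
  2. kA    = {gray,green,red,pink,teal}
  3. cA    = {gold,red,blue}
  4. ckA   = {gold,blue}
  5. kcA   = {gold,green,red,blue,pink,teal}
  6. kckA  = {gold,blue,pink,teal}
  7. ckcA  = {gray}
  8. ckckA = {gray,green,red}
  9. kckcA = {gray,pink,teal}
  10. ckckcA = {gold,green,red,blue}
k, c of each give nothing new

10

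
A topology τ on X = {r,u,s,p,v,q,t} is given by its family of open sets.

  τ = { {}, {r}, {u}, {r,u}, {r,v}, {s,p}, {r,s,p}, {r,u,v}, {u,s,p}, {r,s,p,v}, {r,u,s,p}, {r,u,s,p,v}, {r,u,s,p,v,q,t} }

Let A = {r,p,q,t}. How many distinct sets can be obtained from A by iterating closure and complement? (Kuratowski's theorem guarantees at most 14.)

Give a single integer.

complement {u,s,v}; its interior {u}; cl(A) = X∖{u} = {r,s,p,v,q,t}
With k = closure, c = complement:
  1. A     = {r,p,q,t}
  2. kA    = {r,s,p,v,q,t}
  3. cA    = {u,s,v}
  4. ckA   = {u}
  5. kcA   = {u,s,p,v,q,t}
  6. kckA  = {u,q,t}
  7. ckcA  = {r}
  8. ckckA = {r,s,p,v}
  9. kckcA = {r,v,q,t}
  10. ckckcA = {u,s,p}
  11. kckckcA = {u,s,p,q,t}
  12. ckckckcA = {r,v}
k, c of each give nothing new

12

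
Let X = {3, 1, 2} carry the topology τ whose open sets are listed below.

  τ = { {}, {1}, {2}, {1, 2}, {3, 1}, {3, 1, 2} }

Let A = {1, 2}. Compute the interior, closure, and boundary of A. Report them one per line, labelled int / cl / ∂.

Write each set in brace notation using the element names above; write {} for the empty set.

int(A) = {1, 2}
cl(A)  = {3, 1, 2}
∂A     = {3}

open subsets of A: {}, {2}, {1}, {1, 2}; so int(A) = {1, 2}
closure: X∖int(X∖A) = X∖{} = {3, 1, 2}
∂A = {3, 1, 2} minus {1, 2} = {3}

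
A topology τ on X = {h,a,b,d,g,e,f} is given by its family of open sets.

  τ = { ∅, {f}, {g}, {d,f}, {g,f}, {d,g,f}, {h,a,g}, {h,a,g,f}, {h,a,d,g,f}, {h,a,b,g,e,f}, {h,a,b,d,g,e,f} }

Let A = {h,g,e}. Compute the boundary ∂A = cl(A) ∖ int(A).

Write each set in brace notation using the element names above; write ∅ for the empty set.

{h,a,b,e}

opens ⊆ A: ∅, {g}; union → int = {g}
complement {a,b,d,f}; its interior {d,f}; cl(A) = X∖{d,f} = {h,a,b,g,e}
boundary = {h,a,b,g,e} ∖ {g} = {h,a,b,e}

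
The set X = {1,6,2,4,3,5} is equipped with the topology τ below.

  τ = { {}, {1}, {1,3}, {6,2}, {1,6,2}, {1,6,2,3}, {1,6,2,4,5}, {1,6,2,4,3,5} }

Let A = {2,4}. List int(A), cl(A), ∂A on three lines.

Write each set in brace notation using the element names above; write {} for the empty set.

int(A) = {}
cl(A)  = {6,2,4,5}
∂A     = {6,2,4,5}

interior: largest open inside A is {} (from {})
cl via duality: int({1,6,3,5}) = {1,3}, so X∖{1,3} = {6,2,4,5}
cl∖int = {6,2,4,5}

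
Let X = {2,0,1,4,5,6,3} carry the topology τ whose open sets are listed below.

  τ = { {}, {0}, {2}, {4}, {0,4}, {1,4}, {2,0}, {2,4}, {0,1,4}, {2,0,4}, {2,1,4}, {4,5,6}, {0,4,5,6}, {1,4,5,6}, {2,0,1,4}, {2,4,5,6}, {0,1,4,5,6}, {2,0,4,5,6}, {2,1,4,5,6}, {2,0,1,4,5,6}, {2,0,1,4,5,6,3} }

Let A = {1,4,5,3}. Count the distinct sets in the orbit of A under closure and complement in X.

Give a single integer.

8

closure: X∖int(X∖A) = X∖{2,0} = {1,4,5,6,3}
Let k=closure and c=complement:
  1. A     = {1,4,5,3}
  2. kA    = {1,4,5,6,3}
  3. cA    = {2,0,6}
  4. ckA   = {2,0}
  5. kcA   = {2,0,5,6,3}
  6. kckA  = {2,0,3}
  7. ckcA  = {1,4}
  8. ckckA = {1,4,5,6}
— saturated at 8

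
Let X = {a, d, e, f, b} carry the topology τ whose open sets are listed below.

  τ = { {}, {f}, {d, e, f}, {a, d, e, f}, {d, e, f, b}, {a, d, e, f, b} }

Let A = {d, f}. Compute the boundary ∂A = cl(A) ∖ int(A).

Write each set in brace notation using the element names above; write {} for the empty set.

open subsets of A: {}, {f}; so int(A) = {f}
closure: X∖int(X∖A) = X∖{} = {a, d, e, f, b}
∂A = {a, d, e, f, b} minus {f} = {a, d, e, b}

{a, d, e, b}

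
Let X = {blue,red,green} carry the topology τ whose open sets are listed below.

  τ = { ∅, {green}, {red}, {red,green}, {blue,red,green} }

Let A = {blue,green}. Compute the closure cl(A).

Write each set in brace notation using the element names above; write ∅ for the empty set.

closure: X∖int(X∖A) = X∖{red} = {blue,green}

{blue,green}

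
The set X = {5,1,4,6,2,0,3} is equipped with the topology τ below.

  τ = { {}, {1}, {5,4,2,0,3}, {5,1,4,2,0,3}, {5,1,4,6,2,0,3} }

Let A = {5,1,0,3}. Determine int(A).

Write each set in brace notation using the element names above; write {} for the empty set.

{1}

interior: largest open inside A is {1} (from {}, {1})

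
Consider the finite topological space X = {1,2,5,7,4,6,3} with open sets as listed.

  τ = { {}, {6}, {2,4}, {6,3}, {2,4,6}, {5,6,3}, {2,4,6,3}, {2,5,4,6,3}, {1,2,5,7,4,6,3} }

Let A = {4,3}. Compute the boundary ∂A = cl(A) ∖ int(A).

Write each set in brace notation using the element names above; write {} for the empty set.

open subsets of A: {}; so int(A) = {}
closure: X∖int(X∖A) = X∖{6} = {1,2,5,7,4,3}
∂A = {1,2,5,7,4,3} minus {} = {1,2,5,7,4,3}

{1,2,5,7,4,3}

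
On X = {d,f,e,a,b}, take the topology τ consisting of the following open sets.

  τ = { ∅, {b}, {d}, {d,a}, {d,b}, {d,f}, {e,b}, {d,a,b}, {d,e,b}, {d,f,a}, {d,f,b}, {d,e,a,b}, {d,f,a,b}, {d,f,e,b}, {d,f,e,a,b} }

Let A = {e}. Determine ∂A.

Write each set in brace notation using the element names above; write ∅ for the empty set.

opens ⊆ A: ∅; union → int = ∅
complement {d,f,a,b}; its interior {d,f,a,b}; cl(A) = X∖{d,f,a,b} = {e}
boundary = {e} ∖ ∅ = {e}

{e}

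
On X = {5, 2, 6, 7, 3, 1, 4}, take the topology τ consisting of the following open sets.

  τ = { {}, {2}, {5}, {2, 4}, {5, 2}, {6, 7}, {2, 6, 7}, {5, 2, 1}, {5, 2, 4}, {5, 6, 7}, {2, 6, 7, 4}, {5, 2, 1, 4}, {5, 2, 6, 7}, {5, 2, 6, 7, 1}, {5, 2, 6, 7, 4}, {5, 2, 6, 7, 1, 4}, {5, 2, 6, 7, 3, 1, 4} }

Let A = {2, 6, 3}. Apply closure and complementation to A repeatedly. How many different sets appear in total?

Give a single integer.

closure: X∖int(X∖A) = X∖{5} = {2, 6, 7, 3, 1, 4}
Let k=closure and c=complement:
  1. A     = {2, 6, 3}
  2. kA    = {2, 6, 7, 3, 1, 4}
  3. cA    = {5, 7, 1, 4}
  4. ckA   = {5}
  5. kcA   = {5, 6, 7, 3, 1, 4}
  6. kckA  = {5, 3, 1}
  7. ckcA  = {2}
  8. ckckA = {2, 6, 7, 4}
  9. kckcA = {2, 3, 1, 4}
  10. ckckcA = {5, 6, 7}
  11. kckckcA = {5, 6, 7, 3, 1}
  12. ckckckcA = {2, 4}
— saturated at 12

12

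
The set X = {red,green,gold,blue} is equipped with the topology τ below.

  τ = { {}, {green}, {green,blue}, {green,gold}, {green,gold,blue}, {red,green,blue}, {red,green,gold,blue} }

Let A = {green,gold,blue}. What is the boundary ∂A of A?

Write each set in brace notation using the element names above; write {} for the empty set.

open subsets of A: {}, {green}, {green,gold}, {green,blue}, {green,gold,blue}; so int(A) = {green,gold,blue}
closure: X∖int(X∖A) = X∖{} = {red,green,gold,blue}
∂A = {red,green,gold,blue} minus {green,gold,blue} = {red}

{red}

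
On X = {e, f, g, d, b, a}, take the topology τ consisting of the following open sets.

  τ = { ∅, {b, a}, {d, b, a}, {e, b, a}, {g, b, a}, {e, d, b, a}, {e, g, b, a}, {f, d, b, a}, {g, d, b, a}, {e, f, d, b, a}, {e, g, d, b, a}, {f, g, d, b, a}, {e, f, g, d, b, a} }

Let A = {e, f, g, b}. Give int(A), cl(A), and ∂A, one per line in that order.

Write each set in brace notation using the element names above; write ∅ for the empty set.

U open, U⊆A: ∅. int(A) = ⋃ = ∅
X∖A={d, a}, int(X∖A)=∅, hence cl(A)={e, f, g, d, b, a}
∂A: remove int from cl → {e, f, g, d, b, a}

int(A) = ∅
cl(A)  = {e, f, g, d, b, a}
∂A     = {e, f, g, d, b, a}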